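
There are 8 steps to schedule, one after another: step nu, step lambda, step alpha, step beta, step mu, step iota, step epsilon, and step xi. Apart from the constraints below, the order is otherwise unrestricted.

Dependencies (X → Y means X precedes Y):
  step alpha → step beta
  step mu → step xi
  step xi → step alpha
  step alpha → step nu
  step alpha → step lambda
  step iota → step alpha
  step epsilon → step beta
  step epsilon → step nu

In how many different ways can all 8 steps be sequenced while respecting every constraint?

3 steps have no prerequisites (step mu, step iota, step epsilon), so any of them could come first.
Counting all ways to extend the partial order to a total order gives 96.

96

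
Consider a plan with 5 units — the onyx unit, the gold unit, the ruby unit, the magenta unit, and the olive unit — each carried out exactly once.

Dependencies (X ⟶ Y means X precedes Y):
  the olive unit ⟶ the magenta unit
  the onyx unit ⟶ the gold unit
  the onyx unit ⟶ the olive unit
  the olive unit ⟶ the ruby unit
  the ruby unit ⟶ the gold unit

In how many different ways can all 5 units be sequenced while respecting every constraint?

The onyx unit is the only unit with nothing required before it, so every ordering starts there.
Systematically extending each partial ordering one unit at a time and counting, there are 3 complete orderings.

3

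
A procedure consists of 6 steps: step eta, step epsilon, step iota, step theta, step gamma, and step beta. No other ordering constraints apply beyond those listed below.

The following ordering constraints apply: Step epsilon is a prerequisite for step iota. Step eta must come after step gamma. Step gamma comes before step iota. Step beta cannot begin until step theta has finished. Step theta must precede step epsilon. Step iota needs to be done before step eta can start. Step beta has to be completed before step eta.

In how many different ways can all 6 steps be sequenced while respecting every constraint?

11

The steps with no prerequisites are step theta, step gamma; any of them can be placed first.
Enumerating by repeatedly choosing an available step (one whose prerequisites are all placed) gives 11 distinct complete orderings.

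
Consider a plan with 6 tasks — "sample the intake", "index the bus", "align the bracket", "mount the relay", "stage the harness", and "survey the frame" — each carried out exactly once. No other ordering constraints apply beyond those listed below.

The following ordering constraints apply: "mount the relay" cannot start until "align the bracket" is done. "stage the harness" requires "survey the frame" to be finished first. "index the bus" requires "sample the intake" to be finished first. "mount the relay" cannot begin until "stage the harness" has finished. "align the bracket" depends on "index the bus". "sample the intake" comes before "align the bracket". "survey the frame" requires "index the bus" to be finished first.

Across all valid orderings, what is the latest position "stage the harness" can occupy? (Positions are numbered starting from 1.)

Following the constraints forward from "stage the harness", its only required successor is "mount the relay".
So at least 1 task follows "stage the harness", putting "stage the harness" no later than position 5. That position is achievable by scheduling everything else first.

5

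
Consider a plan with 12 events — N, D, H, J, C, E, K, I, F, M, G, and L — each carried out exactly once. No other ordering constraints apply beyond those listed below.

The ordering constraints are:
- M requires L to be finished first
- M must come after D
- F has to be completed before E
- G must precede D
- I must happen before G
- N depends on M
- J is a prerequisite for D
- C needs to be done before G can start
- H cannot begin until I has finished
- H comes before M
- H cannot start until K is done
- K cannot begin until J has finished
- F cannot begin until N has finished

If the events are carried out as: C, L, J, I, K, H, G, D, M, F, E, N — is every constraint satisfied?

Here N comes after F.
Since N is required before F, the ordering is invalid.

No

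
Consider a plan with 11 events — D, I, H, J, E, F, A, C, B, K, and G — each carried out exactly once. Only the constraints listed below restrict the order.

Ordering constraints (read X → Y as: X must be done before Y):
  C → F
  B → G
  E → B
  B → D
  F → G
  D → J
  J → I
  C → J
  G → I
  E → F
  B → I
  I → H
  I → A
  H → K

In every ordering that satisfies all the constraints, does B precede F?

No

No chain of constraints connects B to F in either direction.
A valid ordering placing F before B exists, so the answer is no.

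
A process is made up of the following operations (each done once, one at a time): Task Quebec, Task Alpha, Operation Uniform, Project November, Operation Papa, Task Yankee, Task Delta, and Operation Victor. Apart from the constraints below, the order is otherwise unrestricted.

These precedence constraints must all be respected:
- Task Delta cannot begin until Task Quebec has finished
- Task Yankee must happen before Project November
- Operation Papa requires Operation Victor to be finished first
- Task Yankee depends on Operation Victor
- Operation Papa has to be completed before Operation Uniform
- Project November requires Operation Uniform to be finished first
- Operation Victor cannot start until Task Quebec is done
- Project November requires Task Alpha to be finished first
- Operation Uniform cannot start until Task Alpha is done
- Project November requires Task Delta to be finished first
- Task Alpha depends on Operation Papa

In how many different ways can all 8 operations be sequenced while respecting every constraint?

Task Quebec is the only operation with nothing required before it, so every ordering starts there.
Systematically extending each partial ordering one operation at a time and counting, there are 24 complete orderings.

24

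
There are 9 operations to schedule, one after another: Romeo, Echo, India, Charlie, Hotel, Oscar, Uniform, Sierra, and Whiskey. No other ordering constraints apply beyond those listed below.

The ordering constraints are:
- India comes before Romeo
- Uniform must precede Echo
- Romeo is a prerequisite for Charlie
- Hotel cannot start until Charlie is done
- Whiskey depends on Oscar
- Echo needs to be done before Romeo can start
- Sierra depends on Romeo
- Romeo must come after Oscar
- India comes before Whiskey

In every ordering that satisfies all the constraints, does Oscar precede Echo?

Oscar and Echo are not related by any chain of constraints.
So Oscar can come before Echo or after — it is not forced.

No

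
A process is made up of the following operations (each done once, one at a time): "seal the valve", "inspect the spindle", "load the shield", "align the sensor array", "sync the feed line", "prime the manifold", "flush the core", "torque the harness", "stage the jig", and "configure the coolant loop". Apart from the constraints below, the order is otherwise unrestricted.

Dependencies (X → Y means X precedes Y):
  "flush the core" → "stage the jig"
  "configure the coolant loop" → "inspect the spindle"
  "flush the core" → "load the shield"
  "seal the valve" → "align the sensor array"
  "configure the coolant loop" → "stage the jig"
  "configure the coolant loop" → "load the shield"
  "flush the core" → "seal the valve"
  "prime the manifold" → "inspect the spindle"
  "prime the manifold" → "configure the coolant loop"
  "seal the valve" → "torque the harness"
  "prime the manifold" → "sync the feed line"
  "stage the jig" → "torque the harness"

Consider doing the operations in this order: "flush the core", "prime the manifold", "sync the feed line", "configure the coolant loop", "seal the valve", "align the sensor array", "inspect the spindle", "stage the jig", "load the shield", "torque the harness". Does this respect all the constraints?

Yes

Checking each listed constraint against this order: for instance, "flush the core" is in position 1 and "load the shield" in position 9, so that constraint holds — and the remaining constraints check out the same way.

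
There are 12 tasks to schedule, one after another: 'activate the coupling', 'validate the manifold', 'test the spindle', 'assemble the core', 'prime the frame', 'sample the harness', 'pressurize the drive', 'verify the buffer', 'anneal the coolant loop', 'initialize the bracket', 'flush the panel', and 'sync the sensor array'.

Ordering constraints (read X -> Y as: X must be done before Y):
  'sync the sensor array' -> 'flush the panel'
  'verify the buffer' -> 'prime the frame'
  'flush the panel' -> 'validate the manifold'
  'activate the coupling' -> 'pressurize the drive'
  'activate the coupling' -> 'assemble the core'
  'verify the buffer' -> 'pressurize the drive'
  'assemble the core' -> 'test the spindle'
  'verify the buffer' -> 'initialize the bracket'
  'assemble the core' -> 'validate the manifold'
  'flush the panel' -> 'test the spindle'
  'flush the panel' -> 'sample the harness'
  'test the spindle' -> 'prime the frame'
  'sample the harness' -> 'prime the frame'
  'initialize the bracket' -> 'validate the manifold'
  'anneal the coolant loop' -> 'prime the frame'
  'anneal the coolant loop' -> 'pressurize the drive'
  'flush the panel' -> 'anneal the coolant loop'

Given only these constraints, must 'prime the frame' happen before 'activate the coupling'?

No

The constraints actually force 'activate the coupling' before 'prime the frame' (via 'activate the coupling' → 'assemble the core' → 'test the spindle' → 'prime the frame'), not the other way around.
So 'prime the frame' does not have to come before 'activate the coupling' — it cannot.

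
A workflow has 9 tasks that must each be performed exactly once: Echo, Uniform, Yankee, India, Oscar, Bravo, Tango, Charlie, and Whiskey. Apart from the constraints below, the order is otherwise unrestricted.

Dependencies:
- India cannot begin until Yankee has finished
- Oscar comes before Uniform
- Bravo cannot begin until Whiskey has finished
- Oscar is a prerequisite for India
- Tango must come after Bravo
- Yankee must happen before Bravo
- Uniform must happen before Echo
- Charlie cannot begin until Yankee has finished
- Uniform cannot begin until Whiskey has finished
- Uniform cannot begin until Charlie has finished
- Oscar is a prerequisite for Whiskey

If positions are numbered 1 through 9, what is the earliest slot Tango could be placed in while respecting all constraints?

Working backwards through the constraints from Tango, its full set of required predecessors is Yankee, Oscar, Bravo, Whiskey — 4 of them.
So at minimum 4 tasks come before Tango, putting Tango no earlier than position 5. That position is achievable by scheduling exactly those predecessors first.

5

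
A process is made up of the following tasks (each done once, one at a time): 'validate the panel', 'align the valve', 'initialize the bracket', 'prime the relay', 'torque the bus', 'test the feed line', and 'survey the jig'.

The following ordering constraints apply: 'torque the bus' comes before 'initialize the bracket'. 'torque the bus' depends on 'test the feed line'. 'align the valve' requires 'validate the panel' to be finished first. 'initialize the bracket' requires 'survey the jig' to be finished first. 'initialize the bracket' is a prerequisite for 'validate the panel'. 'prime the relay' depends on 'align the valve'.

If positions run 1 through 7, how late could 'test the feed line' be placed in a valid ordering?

Every task that must follow 'test the feed line' has to come after it. Tracing all chains starting from 'test the feed line', those tasks are: 'validate the panel', 'align the valve', 'initialize the bracket', 'prime the relay', 'torque the bus' — 5 in total.
So at least 5 tasks follow 'test the feed line', putting 'test the feed line' no later than position 2. That position is achievable by scheduling everything else first.

2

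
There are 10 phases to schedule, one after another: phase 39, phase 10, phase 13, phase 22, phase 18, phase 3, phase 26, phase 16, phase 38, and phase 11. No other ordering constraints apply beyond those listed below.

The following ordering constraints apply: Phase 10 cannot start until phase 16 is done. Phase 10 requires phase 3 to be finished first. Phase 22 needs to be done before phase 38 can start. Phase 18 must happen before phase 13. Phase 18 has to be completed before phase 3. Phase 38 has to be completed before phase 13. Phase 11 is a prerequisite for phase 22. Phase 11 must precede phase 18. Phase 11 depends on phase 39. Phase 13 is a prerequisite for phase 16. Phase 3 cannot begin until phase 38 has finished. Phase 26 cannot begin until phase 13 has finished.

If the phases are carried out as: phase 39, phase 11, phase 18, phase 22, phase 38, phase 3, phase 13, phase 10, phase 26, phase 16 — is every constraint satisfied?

In the proposed order, phase 10 appears before phase 16.
Since phase 16 is required before phase 10, the ordering is invalid.

No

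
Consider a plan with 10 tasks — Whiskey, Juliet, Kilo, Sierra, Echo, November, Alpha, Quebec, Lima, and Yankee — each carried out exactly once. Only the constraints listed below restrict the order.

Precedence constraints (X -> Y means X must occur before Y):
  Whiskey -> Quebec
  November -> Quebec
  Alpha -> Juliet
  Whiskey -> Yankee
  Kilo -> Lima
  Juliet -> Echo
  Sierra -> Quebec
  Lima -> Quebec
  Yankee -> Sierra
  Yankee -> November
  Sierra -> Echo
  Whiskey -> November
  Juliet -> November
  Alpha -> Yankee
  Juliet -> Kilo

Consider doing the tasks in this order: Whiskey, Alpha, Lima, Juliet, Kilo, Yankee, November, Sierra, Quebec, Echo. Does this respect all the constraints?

Here Kilo comes after Lima.
Since Kilo is required before Lima, the ordering is invalid.

No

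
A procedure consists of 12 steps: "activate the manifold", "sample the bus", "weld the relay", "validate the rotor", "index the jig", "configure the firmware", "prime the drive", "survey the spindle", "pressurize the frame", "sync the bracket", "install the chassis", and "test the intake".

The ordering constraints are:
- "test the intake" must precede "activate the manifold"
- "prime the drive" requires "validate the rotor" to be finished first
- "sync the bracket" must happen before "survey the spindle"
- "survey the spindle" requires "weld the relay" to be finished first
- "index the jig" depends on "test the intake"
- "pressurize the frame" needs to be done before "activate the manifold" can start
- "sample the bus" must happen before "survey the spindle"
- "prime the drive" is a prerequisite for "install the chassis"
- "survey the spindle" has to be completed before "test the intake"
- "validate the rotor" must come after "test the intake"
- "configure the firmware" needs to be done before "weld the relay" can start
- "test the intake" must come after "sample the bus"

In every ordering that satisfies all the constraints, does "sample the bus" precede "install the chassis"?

Yes

Chaining the stated constraints: "sample the bus" → "test the intake" → "validate the rotor" → "prime the drive" → "install the chassis".
That forces "sample the bus" before "install the chassis" in every valid schedule.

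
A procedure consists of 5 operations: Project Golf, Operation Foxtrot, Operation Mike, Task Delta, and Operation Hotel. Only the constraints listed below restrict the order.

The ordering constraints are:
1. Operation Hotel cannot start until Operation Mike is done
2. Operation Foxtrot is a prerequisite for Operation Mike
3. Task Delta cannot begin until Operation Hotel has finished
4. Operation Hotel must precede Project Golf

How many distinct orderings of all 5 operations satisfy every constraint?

Operation Foxtrot is the only operation with nothing required before it, so every ordering starts there.
Counting all ways to extend the partial order to a total order gives 2.

2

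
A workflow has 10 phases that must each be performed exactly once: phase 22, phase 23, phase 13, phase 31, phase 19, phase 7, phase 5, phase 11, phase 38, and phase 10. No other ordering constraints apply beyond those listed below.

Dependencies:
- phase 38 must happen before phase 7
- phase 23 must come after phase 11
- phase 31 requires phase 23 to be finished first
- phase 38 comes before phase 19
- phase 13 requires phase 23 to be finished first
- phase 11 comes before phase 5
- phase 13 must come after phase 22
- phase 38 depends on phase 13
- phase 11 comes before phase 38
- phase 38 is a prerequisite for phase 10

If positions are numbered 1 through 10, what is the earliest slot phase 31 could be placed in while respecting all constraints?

Working backwards through the constraints from phase 31, its full set of required predecessors is phase 23, phase 11 — 2 of them.
With 2 mandatory predecessors, the earliest phase 31 can sit is position 2+1 = 3, and placing just those 2 first achieves it.

3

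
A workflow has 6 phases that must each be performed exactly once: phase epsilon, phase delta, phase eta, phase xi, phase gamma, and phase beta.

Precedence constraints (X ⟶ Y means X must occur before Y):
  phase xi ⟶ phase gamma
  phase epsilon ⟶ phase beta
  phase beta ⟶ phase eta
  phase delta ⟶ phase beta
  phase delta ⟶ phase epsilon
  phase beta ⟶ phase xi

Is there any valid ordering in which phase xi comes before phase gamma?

Yes

Phase xi is actually forced before phase gamma by the constraints, so certainly some valid ordering has phase xi first.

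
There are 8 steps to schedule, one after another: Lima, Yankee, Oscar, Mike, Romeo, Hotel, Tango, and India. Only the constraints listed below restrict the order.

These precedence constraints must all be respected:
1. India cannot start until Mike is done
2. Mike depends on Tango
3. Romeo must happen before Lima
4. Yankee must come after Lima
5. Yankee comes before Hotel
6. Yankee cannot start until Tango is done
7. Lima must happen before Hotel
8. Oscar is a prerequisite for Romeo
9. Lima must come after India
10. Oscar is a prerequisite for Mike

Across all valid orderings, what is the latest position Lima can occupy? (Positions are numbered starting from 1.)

6

Every step that must follow Lima has to come after it. Tracing all chains starting from Lima, those steps are: Yankee, Hotel — 2 in total.
So at least 2 steps follow Lima, putting Lima no later than position 6. That position is achievable by scheduling everything else first.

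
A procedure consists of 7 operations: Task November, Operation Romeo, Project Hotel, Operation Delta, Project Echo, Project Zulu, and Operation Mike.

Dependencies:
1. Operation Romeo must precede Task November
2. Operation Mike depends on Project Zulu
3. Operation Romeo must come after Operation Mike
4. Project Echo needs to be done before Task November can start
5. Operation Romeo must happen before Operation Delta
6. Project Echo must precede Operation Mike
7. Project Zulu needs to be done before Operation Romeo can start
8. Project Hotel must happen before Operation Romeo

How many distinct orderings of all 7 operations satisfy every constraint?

16

The operations with no prerequisites are Project Hotel, Project Echo, Project Zulu; any of them can be placed first.
Counting all ways to extend the partial order to a total order gives 16.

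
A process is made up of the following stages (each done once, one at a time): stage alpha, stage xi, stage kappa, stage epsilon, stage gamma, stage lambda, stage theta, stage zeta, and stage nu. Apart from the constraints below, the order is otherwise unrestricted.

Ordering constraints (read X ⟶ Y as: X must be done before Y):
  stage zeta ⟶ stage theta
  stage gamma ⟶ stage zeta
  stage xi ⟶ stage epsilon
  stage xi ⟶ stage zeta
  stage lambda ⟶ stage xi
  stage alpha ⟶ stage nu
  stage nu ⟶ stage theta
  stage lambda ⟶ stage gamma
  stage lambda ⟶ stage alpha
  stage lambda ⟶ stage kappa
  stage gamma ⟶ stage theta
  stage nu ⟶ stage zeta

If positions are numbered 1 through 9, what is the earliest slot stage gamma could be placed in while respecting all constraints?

2

Working backwards through the constraints from stage gamma, its only required predecessor is stage lambda.
With 1 mandatory predecessor, the earliest stage gamma can sit is position 1+1 = 2, and placing just that one first achieves it.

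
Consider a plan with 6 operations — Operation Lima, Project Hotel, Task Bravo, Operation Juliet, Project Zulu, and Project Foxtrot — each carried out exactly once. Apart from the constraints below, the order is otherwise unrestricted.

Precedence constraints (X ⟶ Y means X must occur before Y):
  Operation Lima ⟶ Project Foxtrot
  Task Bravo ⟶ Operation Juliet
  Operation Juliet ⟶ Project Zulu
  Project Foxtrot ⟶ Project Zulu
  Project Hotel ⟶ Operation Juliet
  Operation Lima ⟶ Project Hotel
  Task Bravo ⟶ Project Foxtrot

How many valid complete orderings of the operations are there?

8

The operations with no prerequisites are Operation Lima, Task Bravo; any of them can be placed first.
Enumerating by repeatedly choosing an available operation (one whose prerequisites are all placed) gives 8 distinct complete orderings.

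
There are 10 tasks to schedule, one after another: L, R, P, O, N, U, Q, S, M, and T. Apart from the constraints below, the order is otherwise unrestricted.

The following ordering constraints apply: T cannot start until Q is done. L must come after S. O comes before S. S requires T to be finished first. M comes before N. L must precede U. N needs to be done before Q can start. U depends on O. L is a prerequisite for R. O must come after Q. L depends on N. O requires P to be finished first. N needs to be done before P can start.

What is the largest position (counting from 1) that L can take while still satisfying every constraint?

Following every chain forward from L, the tasks that must come later are R, U — 2 of them.
So at least 2 tasks follow L, putting L no later than position 8. That position is achievable by scheduling everything else first.

8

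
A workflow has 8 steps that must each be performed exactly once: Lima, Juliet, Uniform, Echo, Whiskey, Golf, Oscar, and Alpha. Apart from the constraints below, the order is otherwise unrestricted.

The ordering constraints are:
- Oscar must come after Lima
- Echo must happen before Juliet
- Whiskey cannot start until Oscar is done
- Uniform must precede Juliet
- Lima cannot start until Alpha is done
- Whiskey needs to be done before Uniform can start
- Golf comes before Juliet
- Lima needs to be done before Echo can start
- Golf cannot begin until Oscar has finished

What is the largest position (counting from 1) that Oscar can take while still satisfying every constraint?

4

The steps that are forced after Oscar, directly or by a chain of constraints, are Juliet, Uniform, Whiskey, Golf. That's 4 steps.
With 4 mandatory successors out of 8 steps total, the latest slot for Oscar is 8−4 = 4, and it's reachable by doing all non-successors before Oscar.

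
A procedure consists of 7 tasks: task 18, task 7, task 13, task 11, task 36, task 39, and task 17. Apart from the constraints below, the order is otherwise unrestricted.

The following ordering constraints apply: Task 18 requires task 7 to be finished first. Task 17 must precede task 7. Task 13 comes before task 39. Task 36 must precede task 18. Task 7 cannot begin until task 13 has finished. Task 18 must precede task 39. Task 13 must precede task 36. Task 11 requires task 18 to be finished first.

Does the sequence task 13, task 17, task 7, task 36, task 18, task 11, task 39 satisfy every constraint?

Yes

Every stated constraint is respected: task 13 sits at position 1, ahead of task 39 at position 7, and each of the other listed pairs likewise has the predecessor earlier in the sequence.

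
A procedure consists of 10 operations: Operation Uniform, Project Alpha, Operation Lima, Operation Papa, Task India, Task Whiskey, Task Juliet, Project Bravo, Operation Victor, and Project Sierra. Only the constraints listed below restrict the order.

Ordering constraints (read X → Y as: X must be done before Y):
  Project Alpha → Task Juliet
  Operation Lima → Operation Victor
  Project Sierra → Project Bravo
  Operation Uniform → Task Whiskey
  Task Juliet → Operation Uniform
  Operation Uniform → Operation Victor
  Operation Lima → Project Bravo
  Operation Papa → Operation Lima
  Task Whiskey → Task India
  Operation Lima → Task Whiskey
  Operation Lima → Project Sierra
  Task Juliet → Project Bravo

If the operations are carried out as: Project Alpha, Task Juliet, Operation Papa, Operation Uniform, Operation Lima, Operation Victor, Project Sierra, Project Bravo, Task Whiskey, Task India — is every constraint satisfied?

Checking each listed constraint against this order: for instance, Task Juliet is in position 2 and Project Bravo in position 8, so that constraint holds — and the remaining constraints check out the same way.

Yes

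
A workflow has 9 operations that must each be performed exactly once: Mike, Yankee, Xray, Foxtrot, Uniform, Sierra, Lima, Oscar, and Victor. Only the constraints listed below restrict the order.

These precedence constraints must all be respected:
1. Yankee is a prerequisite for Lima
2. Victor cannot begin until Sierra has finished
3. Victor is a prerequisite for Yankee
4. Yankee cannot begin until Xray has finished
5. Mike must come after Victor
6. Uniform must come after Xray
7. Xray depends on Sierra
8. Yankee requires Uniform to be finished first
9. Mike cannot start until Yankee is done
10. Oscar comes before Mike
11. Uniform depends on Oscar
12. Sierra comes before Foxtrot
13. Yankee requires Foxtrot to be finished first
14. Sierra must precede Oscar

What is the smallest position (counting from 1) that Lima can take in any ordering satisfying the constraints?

8

Every operation that must precede Lima has to come before it. Tracing all chains that end at Lima, those operations are: Yankee, Xray, Foxtrot, Uniform, Sierra, Oscar, Victor — 7 in total.
With 7 mandatory predecessors, the earliest Lima can sit is position 7+1 = 8, and placing just those 7 first achieves it.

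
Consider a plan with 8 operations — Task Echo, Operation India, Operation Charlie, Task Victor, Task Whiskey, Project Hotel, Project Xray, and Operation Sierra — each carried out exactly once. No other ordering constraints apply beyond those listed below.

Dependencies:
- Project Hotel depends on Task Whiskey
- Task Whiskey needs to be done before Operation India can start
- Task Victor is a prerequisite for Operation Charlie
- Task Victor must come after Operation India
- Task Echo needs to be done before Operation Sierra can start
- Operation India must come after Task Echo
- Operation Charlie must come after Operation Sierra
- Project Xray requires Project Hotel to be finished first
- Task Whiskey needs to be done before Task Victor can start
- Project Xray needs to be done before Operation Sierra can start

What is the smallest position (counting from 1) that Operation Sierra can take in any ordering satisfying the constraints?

5

Working backwards through the constraints from Operation Sierra, its full set of required predecessors is Task Echo, Task Whiskey, Project Hotel, Project Xray — 4 of them.
With 4 mandatory predecessors, the earliest Operation Sierra can sit is position 4+1 = 5, and placing just those 4 first achieves it.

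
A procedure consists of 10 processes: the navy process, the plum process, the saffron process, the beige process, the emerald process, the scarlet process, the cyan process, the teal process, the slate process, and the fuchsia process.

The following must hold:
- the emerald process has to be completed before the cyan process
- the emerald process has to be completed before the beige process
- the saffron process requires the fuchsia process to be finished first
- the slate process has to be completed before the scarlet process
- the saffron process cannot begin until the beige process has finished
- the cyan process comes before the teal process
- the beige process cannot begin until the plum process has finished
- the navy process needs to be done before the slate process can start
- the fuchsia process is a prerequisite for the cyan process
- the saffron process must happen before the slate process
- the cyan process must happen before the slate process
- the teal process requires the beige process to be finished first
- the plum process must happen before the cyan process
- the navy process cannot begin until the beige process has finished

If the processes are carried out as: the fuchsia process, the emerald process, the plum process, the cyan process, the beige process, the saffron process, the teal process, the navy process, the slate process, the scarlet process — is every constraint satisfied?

Yes

Going through the constraints one by one, each required predecessor appears earlier in the sequence than its dependent — e.g. the fuchsia process (position 1) is before the saffron process (position 6), as required.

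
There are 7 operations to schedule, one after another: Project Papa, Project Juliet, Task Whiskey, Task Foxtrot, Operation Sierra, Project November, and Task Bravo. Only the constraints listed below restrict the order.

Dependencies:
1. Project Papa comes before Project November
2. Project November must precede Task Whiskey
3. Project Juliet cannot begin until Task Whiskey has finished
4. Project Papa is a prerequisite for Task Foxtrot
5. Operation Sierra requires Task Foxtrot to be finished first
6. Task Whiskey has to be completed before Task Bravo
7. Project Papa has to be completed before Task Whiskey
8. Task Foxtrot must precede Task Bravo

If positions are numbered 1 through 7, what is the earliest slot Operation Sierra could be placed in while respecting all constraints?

3

Every operation that must precede Operation Sierra has to come before it. Tracing all chains that end at Operation Sierra, those operations are: Project Papa, Task Foxtrot — 2 in total.
So at minimum 2 operations come before Operation Sierra, putting Operation Sierra no earlier than position 3. That position is achievable by scheduling exactly those predecessors first.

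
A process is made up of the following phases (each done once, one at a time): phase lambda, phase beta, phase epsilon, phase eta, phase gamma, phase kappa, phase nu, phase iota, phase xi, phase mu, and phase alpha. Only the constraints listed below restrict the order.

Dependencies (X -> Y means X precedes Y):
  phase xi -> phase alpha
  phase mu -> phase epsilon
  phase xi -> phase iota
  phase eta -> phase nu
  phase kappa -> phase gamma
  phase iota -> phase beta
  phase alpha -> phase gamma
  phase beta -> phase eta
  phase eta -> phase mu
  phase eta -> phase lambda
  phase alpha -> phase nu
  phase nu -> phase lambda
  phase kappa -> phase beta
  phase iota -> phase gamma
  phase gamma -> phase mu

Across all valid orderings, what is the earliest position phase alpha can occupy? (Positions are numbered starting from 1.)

2

Working backwards through the constraints from phase alpha, its only required predecessor is phase xi.
With 1 mandatory predecessor, the earliest phase alpha can sit is position 1+1 = 2, and placing just that one first achieves it.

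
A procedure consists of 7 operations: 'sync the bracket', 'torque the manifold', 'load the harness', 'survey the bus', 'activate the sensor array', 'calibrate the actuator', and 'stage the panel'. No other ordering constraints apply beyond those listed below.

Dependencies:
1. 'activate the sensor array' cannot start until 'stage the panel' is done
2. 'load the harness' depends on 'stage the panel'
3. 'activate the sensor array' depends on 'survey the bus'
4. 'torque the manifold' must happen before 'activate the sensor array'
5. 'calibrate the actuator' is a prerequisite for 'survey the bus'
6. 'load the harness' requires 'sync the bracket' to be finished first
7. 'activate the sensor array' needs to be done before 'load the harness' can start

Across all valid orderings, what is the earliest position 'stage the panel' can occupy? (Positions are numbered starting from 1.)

1

'stage the panel' has no prerequisites at all, so it can go in position 1.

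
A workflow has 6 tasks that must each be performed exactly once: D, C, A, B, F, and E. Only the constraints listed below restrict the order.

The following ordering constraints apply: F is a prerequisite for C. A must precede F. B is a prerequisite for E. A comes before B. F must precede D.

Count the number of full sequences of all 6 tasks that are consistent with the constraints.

A is the only task with nothing required before it, so every ordering starts there.
Enumerating by repeatedly choosing an available task (one whose prerequisites are all placed) gives 20 distinct complete orderings.

20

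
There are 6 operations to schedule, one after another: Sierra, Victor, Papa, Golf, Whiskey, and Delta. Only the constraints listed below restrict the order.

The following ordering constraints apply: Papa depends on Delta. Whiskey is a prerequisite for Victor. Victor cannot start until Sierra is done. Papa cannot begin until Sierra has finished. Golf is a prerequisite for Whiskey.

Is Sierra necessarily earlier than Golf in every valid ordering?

No chain of constraints connects Sierra to Golf in either direction.
So Sierra can come before Golf or after — it is not forced.

No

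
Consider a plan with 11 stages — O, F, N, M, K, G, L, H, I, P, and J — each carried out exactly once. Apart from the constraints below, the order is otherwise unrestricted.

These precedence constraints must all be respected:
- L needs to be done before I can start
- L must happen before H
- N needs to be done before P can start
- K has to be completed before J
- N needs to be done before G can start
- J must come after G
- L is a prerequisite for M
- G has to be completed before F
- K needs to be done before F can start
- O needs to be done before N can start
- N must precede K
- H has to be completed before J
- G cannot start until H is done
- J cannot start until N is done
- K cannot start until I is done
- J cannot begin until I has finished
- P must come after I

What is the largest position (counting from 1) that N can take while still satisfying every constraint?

6

The stages that are forced after N, directly or by a chain of constraints, are F, K, G, P, J. That's 5 stages.
So at least 5 stages follow N, putting N no later than position 6. That position is achievable by scheduling everything else first.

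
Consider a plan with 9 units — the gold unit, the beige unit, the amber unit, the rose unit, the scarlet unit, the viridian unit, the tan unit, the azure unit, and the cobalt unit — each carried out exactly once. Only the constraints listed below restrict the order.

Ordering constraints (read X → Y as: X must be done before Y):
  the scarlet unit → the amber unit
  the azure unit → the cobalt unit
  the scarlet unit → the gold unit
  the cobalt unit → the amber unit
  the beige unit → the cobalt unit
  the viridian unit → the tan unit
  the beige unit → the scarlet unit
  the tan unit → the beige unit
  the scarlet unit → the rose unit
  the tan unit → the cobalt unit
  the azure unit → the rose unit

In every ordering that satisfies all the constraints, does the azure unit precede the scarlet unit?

No

The azure unit and the scarlet unit are not related by any chain of constraints.
A valid ordering placing the scarlet unit before the azure unit exists, so the answer is no.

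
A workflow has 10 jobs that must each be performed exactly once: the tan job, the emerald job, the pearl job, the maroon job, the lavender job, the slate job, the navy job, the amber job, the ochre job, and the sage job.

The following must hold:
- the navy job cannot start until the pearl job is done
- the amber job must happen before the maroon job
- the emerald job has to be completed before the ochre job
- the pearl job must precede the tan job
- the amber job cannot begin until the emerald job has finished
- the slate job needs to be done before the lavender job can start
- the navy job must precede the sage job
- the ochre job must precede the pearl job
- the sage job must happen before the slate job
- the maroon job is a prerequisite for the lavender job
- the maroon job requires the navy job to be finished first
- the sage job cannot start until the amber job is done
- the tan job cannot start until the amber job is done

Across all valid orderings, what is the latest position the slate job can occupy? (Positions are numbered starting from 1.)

9

The only job forced after the slate job (directly or by a chain) is the lavender job.
So at least 1 job follows the slate job, putting the slate job no later than position 9. That position is achievable by scheduling everything else first.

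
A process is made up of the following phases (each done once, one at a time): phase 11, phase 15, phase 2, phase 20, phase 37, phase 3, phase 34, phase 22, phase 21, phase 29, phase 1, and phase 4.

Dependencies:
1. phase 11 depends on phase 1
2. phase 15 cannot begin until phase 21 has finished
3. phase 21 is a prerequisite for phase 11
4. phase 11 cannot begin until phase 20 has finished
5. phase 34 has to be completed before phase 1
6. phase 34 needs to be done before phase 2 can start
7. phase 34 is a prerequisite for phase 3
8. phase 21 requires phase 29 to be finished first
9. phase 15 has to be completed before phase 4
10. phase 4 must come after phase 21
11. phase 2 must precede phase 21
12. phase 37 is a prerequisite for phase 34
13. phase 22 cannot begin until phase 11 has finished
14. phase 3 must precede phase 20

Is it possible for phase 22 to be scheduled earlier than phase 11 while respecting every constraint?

No

Following phase 11 → phase 22, phase 11 must precede phase 22 in every valid ordering.
So no valid ordering can have phase 22 before phase 11.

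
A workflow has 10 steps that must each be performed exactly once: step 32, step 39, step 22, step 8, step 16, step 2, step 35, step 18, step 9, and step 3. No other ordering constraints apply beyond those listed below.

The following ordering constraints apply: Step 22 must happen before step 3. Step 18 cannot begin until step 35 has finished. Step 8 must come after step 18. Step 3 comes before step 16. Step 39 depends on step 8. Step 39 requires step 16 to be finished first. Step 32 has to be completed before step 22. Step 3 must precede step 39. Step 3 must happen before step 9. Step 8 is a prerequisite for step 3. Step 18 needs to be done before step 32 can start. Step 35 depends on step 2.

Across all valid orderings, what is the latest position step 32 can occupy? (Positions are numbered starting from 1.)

5

Following every chain forward from step 32, the steps that must come later are step 39, step 22, step 16, step 9, step 3 — 5 of them.
So at least 5 steps follow step 32, putting step 32 no later than position 5. That position is achievable by scheduling everything else first.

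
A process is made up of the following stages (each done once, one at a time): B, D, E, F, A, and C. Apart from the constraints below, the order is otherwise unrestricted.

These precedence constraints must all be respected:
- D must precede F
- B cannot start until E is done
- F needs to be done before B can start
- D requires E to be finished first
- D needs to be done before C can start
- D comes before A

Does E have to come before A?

Following the dependencies: E → D → A.
That forces E before A in every valid schedule.

Yes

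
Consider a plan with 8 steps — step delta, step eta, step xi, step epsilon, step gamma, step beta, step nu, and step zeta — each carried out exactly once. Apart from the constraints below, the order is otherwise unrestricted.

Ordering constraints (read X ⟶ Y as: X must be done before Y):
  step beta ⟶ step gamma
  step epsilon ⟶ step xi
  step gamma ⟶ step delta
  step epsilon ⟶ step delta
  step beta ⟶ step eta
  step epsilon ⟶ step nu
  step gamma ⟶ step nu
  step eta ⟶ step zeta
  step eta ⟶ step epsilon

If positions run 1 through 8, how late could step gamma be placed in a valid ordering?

Every step that must follow step gamma has to come after it. Tracing all chains starting from step gamma, those steps are: step delta, step nu — 2 in total.
With 2 mandatory successors out of 8 steps total, the latest slot for step gamma is 8−2 = 6, and it's reachable by doing all non-successors before step gamma.

6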